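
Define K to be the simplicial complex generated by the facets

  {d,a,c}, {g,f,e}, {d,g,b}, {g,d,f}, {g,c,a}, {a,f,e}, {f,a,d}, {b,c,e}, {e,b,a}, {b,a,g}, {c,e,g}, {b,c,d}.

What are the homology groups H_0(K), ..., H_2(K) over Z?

H_0 ≅ Z,  H_1 ≅ Z/2,  H_2 = 0.

K has 7 vertices, 18 edges, 12 triangles.
rank ∂_0 = 0, rank ∂_1 = 6 ⇒ b_0 = 7 − 0 − 6 = 1; all invariant factors of ∂_1 are 1 so no torsion. So H_0 ≅ Z.
rank ∂_1 = 6, rank ∂_2 = 12 ⇒ b_1 = 18 − 6 − 12 = 0; ∂_2 has invariant factor(s) [2] giving torsion. So H_1 ≅ Z/2.
rank ∂_2 = 12, rank ∂_3 = 0 ⇒ b_2 = 12 − 12 − 0 = 0. So H_2 ≅ 0.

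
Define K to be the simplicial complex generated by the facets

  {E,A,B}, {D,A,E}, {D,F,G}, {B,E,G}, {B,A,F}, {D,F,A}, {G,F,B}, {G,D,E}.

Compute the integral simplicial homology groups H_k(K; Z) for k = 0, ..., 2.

H_0 ≅ Z,  H_1 = 0,  H_2 ≅ Z.

K has 6 vertices, 12 edges, 8 triangles.
rank ∂_0 = 0, rank ∂_1 = 5 ⇒ b_0 = 6 − 0 − 5 = 1; all invariant factors of ∂_1 are 1 so no torsion. So H_0 = Z.
rank ∂_1 = 5, rank ∂_2 = 7 ⇒ b_1 = 12 − 5 − 7 = 0; all invariant factors of ∂_2 are 1 so no torsion. So H_1 = 0.
rank ∂_2 = 7, rank ∂_3 = 0 ⇒ b_2 = 8 − 7 − 0 = 1. So H_2 = Z.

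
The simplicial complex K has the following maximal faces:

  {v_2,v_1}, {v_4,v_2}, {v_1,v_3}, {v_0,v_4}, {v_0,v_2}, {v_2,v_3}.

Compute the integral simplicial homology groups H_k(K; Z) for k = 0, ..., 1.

H_0 = Z,  H_1 = Z^2.

Order the vertices as v_0 < v_1 < v_2 < v_3 < v_4. Listing each simplex with vertices in this order, K has dimension 1 with simplices:

  0-simplices (5): [v_0], [v_1], [v_2], [v_3], [v_4]
  1-simplices (6): [v_0,v_2], [v_0,v_4], [v_1,v_2], [v_1,v_3], [v_2,v_3], [v_2,v_4]

giving chain groups C_0 ≅ Z^5, C_1 ≅ Z^6.

Boundary ∂_1: C_1 → C_0 sends each edge [p,q] (with p < q) to q − p. For instance
  ∂[v_0,v_4] = [v_4] − [v_0].
As a 5×6 matrix over Z this has rank 4, with invariant factors (1,1,1,1).

Computing H_k = (kernel of ∂_k) / (image of ∂_{k+1}):

  H_0: rank C_0 − rank ∂_1 = 5 − 4 = 1, and the invariant factors of ∂_1 are all 1, so H_0 ≅ Z.
  H_1: rank ker ∂_1 − rank ∂_2 = (6 − 4) − 0 = 2, and there is no ∂_2, so H_1 ≅ Z^2.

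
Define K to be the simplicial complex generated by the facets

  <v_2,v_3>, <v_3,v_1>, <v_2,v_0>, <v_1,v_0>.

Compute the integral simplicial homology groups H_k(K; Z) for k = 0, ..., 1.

H_0 = Z,  H_1 = Z.

We work with the vertex ordering v_0 < v_1 < v_2 < v_3. The simplices of K, each written with vertices in increasing order, are:

  0-simplices (4): [v_0], [v_1], [v_2], [v_3]
  1-simplices (4): [v_0,v_1], [v_0,v_2], [v_1,v_3], [v_2,v_3]

Hence C_0 ≅ Z^4, C_1 ≅ Z^4.

∂_1: C_1 → C_0 sends each edge [p,q] (with p < q) to q − p.
The resulting 4×4 matrix has rank 3, and its Smith normal form has invariant factors (1,1,1).

Computing H_k = (kernel of ∂_k) / (image of ∂_{k+1}):

  H_0: rank C_0 − rank ∂_1 = 4 − 3 = 1, and the invariant factors of ∂_1 are all 1, so H_0 = Z.
  H_1: rank ker ∂_1 − rank ∂_2 = (4 − 3) − 0 = 1, and there is no ∂_2, so H_1 = Z.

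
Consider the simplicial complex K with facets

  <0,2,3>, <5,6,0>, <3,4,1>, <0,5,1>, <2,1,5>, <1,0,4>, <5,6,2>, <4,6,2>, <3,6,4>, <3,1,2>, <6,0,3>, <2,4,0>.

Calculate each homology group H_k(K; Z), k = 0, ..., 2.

Order the vertices as 0 < 1 < 2 < 3 < 4 < 5 < 6. Listing each simplex with vertices in this order, K has dimension 2 with simplices:

  0-simplices (7): [0], [1], [2], [3], [4], [5], [6]
  1-simplices (18): [0,1], [0,2], [0,3], [0,4], [0,5], [0,6], [1,2], [1,3], [1,4], [1,5], [2,3], [2,4], [2,5], [2,6], [3,4], [3,6], [4,6], [5,6]
  2-simplices (12): [0,1,4], [0,1,5], [0,2,3], [0,2,4], [0,3,6], [0,5,6], [1,2,3], [1,2,5], [1,3,4], [2,4,6], [2,5,6], [3,4,6]

giving chain groups C_0 ≅ Z^7, C_1 ≅ Z^18, C_2 ≅ Z^12.

The boundary map ∂_1: C_1 → C_0 maps an edge to its endpoints' difference, ∂[p,q] = q − p.
The resulting 7×18 matrix has rank 6, and its Smith normal form has invariant factors (1,1,1,1,1,1).

Boundary ∂_2: C_2 → C_1 sends each 2-simplex [p,q,r] to [q,r] − [p,r] + [p,q]. For instance
  ∂[1,3,4] = [3,4] − [1,4] + [1,3],
  ∂[1,2,5] = [2,5] − [1,5] + [1,2].
This gives a 18×12 integer matrix of rank 12; reducing to Smith normal form yields diagonal entries (1,1,1,1,1,1,1,1,1,1,1,2).

Computing H_k = (kernel of ∂_k) / (image of ∂_{k+1}):

  H_0: rank C_0 − rank ∂_1 = 7 − 6 = 1, and the invariant factors of ∂_1 are all 1, so H_0 = Z.
  H_1: rank ker ∂_1 − rank ∂_2 = (18 − 6) − 12 = 0, and ∂_2 has invariant factor 2 > 1, so H_1 = Z/2.
  H_2: rank ker ∂_2 − rank ∂_3 = (12 − 12) − 0 = 0, and there is no ∂_3, so H_2 = 0.

As a check, the Euler characteristic is 7 − 18 + 12 = 1, which agrees with 1 − 0 + 0 = 1.
(K is a triangulation of the real projective plane RP^2.)

H_0 = Z,  H_1 = Z/2,  H_2 = 0.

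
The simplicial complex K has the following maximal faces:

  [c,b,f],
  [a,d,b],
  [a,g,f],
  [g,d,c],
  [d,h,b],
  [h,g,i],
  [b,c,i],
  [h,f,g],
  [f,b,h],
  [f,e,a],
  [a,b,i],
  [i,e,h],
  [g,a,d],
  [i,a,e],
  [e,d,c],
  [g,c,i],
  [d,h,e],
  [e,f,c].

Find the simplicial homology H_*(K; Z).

Take the total order a < b < c < d < e < f < g < h < i on the vertex set. Then K (dimension 2) consists of the simplices:

  0-simplices (9): a, b, c, d, e, f, g, h, i
  1-simplices (27): ab, ad, ae, af, ag, ai, bc, bd, bf, bh, bi, cd, ce, cf, cg, ci, de, dg, dh, ef, eh, ei, fg, fh, gh, gi, hi
  2-simplices (18): abd, abi, adg, aef, aei, afg, bcf, bci, bdh, bfh, cde, cdg, cef, cgi, deh, ehi, fgh, ghi

Hence C_0 ≅ Z^9, C_1 ≅ Z^27, C_2 ≅ Z^18.

Boundary ∂_1: C_1 → C_0 is given by ∂[p,q] = [q] − [p].
As a 9×27 matrix over Z this has rank 8, with invariant factors (1,1,1,1,1,1,1,1).

∂_2: C_2 → C_1 acts by ∂[p,q,r] = [q,r] − [p,r] + [p,q]. For instance
  ∂afg = fg − ag + af,
  ∂abi = bi − ai + ab.
As a 27×18 matrix over Z this has rank 17, with invariant factors (1,1,1,1,1,1,1,1,1,1,1,1,1,1,1,1,1).

Now H_k = ker ∂_k / im ∂_{k+1}, so:

  H_0: rank C_0 − rank ∂_1 = 9 − 8 = 1, and the invariant factors of ∂_1 are all 1, so H_0 ≅ Z.
  H_1: rank ker ∂_1 − rank ∂_2 = (27 − 8) − 17 = 2, and the invariant factors of ∂_2 are all 1, so H_1 ≅ Z^2.
  H_2: rank ker ∂_2 − rank ∂_3 = (18 − 17) − 0 = 1, and there is no ∂_3, so H_2 ≅ Z.

H_0 = Z,  H_1 = Z^2,  H_2 = Z.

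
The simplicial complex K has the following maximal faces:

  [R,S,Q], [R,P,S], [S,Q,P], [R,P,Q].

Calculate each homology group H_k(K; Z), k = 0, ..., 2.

Take the total order P < Q < R < S on the vertex set. Then K (dimension 2) consists of the simplices:

  0-simplices (4): P, Q, R, S
  1-simplices (6): PQ, PR, PS, QR, QS, RS
  2-simplices (4): PQR, PQS, PRS, QRS

Hence C_0 ≅ Z^4, C_1 ≅ Z^6, C_2 ≅ Z^4.

Boundary ∂_1: C_1 → C_0 sends each edge [p,q] (with p < q) to q − p. For instance
  ∂PQ = Q − P.
As a 4×6 matrix over Z this has rank 3, with invariant factors (1,1,1).

Boundary ∂_2: C_2 → C_1 sends each 2-simplex [p,q,r] to [q,r] − [p,r] + [p,q]. For instance
  ∂QRS = RS − QS + QR,
  ∂PQR = QR − PR + PQ.
This gives a 6×4 integer matrix of rank 3; reducing to Smith normal form yields diagonal entries (1,1,1).

Computing H_k = (kernel of ∂_k) / (image of ∂_{k+1}):

  H_0: rank C_0 − rank ∂_1 = 4 − 3 = 1, and the invariant factors of ∂_1 are all 1, so H_0 = Z.
  H_1: rank ker ∂_1 − rank ∂_2 = (6 − 3) − 3 = 0, and the invariant factors of ∂_2 are all 1, so H_1 = 0.
  H_2: rank ker ∂_2 − rank ∂_3 = (4 − 3) − 0 = 1, and there is no ∂_3, so H_2 = Z.

As a check, the Euler characteristic is 4 − 6 + 4 = 2, which agrees with 1 − 0 + 1 = 2.

H_0 ≅ Z,  H_1 = 0,  H_2 ≅ Z.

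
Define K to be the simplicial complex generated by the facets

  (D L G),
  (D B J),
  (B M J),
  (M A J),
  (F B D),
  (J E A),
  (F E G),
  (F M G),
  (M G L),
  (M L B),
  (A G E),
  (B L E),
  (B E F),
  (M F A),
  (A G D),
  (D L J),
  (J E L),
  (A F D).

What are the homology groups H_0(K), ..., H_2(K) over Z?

Order the vertices as A < B < D < E < F < G < J < L < M. Listing each simplex with vertices in this order, K has dimension 2 with simplices:

  0-simplices (9): A, B, D, E, F, G, J, L, M
  1-simplices (27): AD, AE, AF, AG, AJ, AM, BD, BE, BF, BJ, BL, BM, DF, DG, DJ, DL, EF, EG, EJ, EL, FG, FM, GL, GM, JL, JM, LM
  2-simplices (18): ADF, ADG, AEG, AEJ, AFM, AJM, BDF, BDJ, BEF, BEL, BJM, BLM, DGL, DJL, EFG, EJL, FGM, GLM

giving chain groups C_0 ≅ Z^9, C_1 ≅ Z^27, C_2 ≅ Z^18.

Boundary ∂_1: C_1 → C_0 maps an edge to its endpoints' difference, ∂[p,q] = q − p. For instance
  ∂GM = M − G.
The resulting 9×27 matrix has rank 8, and its Smith normal form has invariant factors (1,1,1,1,1,1,1,1).

Boundary ∂_2: C_2 → C_1 sends each 2-simplex [p,q,r] to [q,r] − [p,r] + [p,q]. For instance
  ∂BJM = JM − BM + BJ,
  ∂DGL = GL − DL + DG.
The 27×18 boundary matrix has rank 18 and Smith normal form diag(1,1,1,1,1,1,1,1,1,1,1,1,1,1,1,1,1,2).

From H_k ≅ ker(∂_k) / im(∂_{k+1}) we obtain:

  H_0: rank C_0 − rank ∂_1 = 9 − 8 = 1, and the invariant factors of ∂_1 are all 1, so H_0 ≅ Z.
  H_1: rank ker ∂_1 − rank ∂_2 = (27 − 8) − 18 = 1, and ∂_2 has invariant factor 2 > 1, so H_1 ≅ Z ⊕ Z/2.
  H_2: rank ker ∂_2 − rank ∂_3 = (18 − 18) − 0 = 0, and there is no ∂_3, so H_2 ≅ 0.

(K is a triangulation of the Klein bottle.)

H_0 ≅ Z,  H_1 ≅ Z ⊕ Z/2,  H_2 = 0.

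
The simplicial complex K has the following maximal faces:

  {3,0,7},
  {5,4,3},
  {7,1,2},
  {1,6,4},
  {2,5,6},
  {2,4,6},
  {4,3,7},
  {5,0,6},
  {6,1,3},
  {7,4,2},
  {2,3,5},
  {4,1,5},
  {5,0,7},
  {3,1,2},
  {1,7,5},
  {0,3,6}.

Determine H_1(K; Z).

Fix the vertex order 0 < 1 < 2 < 3 < 4 < 5 < 6 < 7 and write every simplex with vertices in increasing order. Then dim K = 2 and the simplices of K are:

  0-simplices (8): [0], [1], [2], [3], [4], [5], [6], [7]
  1-simplices (24): (24 of them)
  2-simplices (16): [0,3,6], [0,3,7], [0,5,6], [0,5,7], [1,2,3], [1,2,7], [1,3,6], [1,4,5], [1,4,6], [1,5,7], [2,3,5], [2,4,6], [2,4,7], [2,5,6], [3,4,5], [3,4,7]

so the chain groups are C_0 ≅ Z^8, C_1 ≅ Z^24, C_2 ≅ Z^16.

Boundary ∂_1: C_1 → C_0 maps an edge to its endpoints' difference, ∂[p,q] = q − p. For instance
  ∂[1,5] = [5] − [1].
As a 8×24 matrix over Z this has rank 7, with invariant factors (1,1,1,1,1,1,1).

∂_2: C_2 → C_1 acts by ∂[p,q,r] = [q,r] − [p,r] + [p,q]. For instance
  ∂[2,4,7] = [4,7] − [2,7] + [2,4],
  ∂[2,4,6] = [4,6] − [2,6] + [2,4].
The 24×16 boundary matrix has rank 15 and Smith normal form diag(1,1,1,1,1,1,1,1,1,1,1,1,1,1,1).

Now H_k = ker ∂_k / im ∂_{k+1}, so:

  H_1: rank ker ∂_1 − rank ∂_2 = (24 − 7) − 15 = 2, and the invariant factors of ∂_2 are all 1, so H_1 ≅ Z^2.

(K is a triangulation of the torus T^2.)

H_1 = Z^2.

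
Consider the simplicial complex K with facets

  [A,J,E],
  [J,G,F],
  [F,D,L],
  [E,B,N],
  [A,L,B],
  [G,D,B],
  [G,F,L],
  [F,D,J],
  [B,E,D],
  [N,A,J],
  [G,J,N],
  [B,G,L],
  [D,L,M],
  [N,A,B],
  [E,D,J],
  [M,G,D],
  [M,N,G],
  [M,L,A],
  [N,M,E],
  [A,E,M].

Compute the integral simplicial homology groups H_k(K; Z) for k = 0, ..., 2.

We work with the vertex ordering A < B < D < E < F < G < J < L < M < N. The simplices of K, each written with vertices in increasing order, are:

  0-simplices (10): A, B, D, E, F, G, J, L, M, N
  1-simplices (30): AB, AE, AJ, AL, AM, AN, BD, BE, BG, BL, BN, DE, DF, DG, DJ, DL, DM, EJ, EM, EN, FG, FJ, FL, GJ, GL, GM, GN, JN, LM, MN
  2-simplices (20): ABL, ABN, AEJ, AEM, AJN, ALM, BDE, BDG, BEN, BGL, DEJ, DFJ, DFL, DGM, DLM, EMN, FGJ, FGL, GJN, GMN

so the chain groups are C_0 ≅ Z^10, C_1 ≅ Z^30, C_2 ≅ Z^20.

The boundary map ∂_1: C_1 → C_0 maps an edge to its endpoints' difference, ∂[p,q] = q − p.
The resulting 10×30 matrix has rank 9, and its Smith normal form has invariant factors (1,1,1,1,1,1,1,1,1).

∂_2: C_2 → C_1 sends each 2-simplex [p,q,r] to [q,r] − [p,r] + [p,q]. For instance
  ∂DEJ = EJ − DJ + DE,
  ∂DLM = LM − DM + DL.
As a 30×20 matrix over Z this has rank 20, with invariant factors (1,1,1,1,1,1,1,1,1,1,1,1,1,1,1,1,1,1,1,2).

Reading off H_k = ker ∂_k / im ∂_{k+1}:

  H_0: rank C_0 − rank ∂_1 = 10 − 9 = 1, and the invariant factors of ∂_1 are all 1, so H_0 ≅ Z.
  H_1: rank ker ∂_1 − rank ∂_2 = (30 − 9) − 20 = 1, and ∂_2 has invariant factor 2 > 1, so H_1 ≅ Z × Z/2.
  H_2: rank ker ∂_2 − rank ∂_3 = (20 − 20) − 0 = 0, and there is no ∂_3, so H_2 ≅ 0.

H_0 ≅ Z,  H_1 ≅ Z × Z/2,  H_2 = 0.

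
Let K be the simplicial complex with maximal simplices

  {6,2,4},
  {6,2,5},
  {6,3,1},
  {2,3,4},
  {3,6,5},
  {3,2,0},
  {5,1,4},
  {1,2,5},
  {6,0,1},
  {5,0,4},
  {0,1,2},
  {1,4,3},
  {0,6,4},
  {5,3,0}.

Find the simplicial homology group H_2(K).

H_2 = Z.

Fix the vertex order 0 < 1 < 2 < 3 < 4 < 5 < 6 and write every simplex with vertices in increasing order. Then dim K = 2 and the simplices of K are:

  0-simplices (7): [0], [1], [2], [3], [4], [5], [6]
  1-simplices (21): [0,1], [0,2], [0,3], [0,4], [0,5], [0,6], [1,2], [1,3], [1,4], [1,5], [1,6], [2,3], [2,4], [2,5], [2,6], [3,4], [3,5], [3,6], [4,5], [4,6], [5,6]
  2-simplices (14): [0,1,2], [0,1,6], [0,2,3], [0,3,5], [0,4,5], [0,4,6], [1,2,5], [1,3,4], [1,3,6], [1,4,5], [2,3,4], [2,4,6], [2,5,6], [3,5,6]

so the chain groups are C_0 ≅ Z^7, C_1 ≅ Z^21, C_2 ≅ Z^14.

Boundary ∂_1: C_1 → C_0 sends each edge [p,q] (with p < q) to q − p.
The resulting 7×21 matrix has rank 6, and its Smith normal form has invariant factors (1,1,1,1,1,1).

∂_2: C_2 → C_1 acts by ∂[p,q,r] = [q,r] − [p,r] + [p,q]. For instance
  ∂[0,3,5] = [3,5] − [0,5] + [0,3],
  ∂[3,5,6] = [5,6] − [3,6] + [3,5].
The 21×14 boundary matrix has rank 13 and Smith normal form diag(1,1,1,1,1,1,1,1,1,1,1,1,1).

Reading off H_k = ker ∂_k / im ∂_{k+1}:

  H_2: rank ker ∂_2 − rank ∂_3 = (14 − 13) − 0 = 1, and there is no ∂_3, so H_2 = Z.

(K is a triangulation of the torus T^2.)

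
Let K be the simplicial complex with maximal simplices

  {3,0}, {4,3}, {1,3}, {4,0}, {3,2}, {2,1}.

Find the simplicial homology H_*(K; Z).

We work with the vertex ordering 0 < 1 < 2 < 3 < 4. The simplices of K, each written with vertices in increasing order, are:

  0-simplices (5): [0], [1], [2], [3], [4]
  1-simplices (6): [0,3], [0,4], [1,2], [1,3], [2,3], [3,4]

so the chain groups are C_0 ≅ Z^5, C_1 ≅ Z^6.

The boundary map ∂_1: C_1 → C_0 is given by ∂[p,q] = [q] − [p]. For instance
  ∂[1,3] = [3] − [1].
The 5×6 boundary matrix has rank 4 and Smith normal form diag(1,1,1,1).

Reading off H_k = ker ∂_k / im ∂_{k+1}:

  H_0: rank C_0 − rank ∂_1 = 5 − 4 = 1, and the invariant factors of ∂_1 are all 1, so H_0 ≅ Z.
  H_1: rank ker ∂_1 − rank ∂_2 = (6 − 4) − 0 = 2, and there is no ∂_2, so H_1 ≅ Z^2.

(K is a triangulation of a wedge of 2 circles.)

H_0 = Z,  H_1 = Z^2.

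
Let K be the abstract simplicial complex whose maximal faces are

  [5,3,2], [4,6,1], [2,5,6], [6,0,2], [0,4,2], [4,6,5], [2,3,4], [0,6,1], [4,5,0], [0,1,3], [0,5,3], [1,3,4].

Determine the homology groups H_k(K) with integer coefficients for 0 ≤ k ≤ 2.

H_0 ≅ Z,  H_1 ≅ Z/2,  H_2 = 0.

Fix the vertex order 0 < 1 < 2 < 3 < 4 < 5 < 6 and write every simplex with vertices in increasing order. Then dim K = 2 and the simplices of K are:

  0-simplices (7): [0], [1], [2], [3], [4], [5], [6]
  1-simplices (18): [0,1], [0,2], [0,3], [0,4], [0,5], [0,6], [1,3], [1,4], [1,6], [2,3], [2,4], [2,5], [2,6], [3,4], [3,5], [4,5], [4,6], [5,6]
  2-simplices (12): [0,1,3], [0,1,6], [0,2,4], [0,2,6], [0,3,5], [0,4,5], [1,3,4], [1,4,6], [2,3,4], [2,3,5], [2,5,6], [4,5,6]

so the chain groups are C_0 ≅ Z^7, C_1 ≅ Z^18, C_2 ≅ Z^12.

Boundary ∂_1: C_1 → C_0 maps an edge to its endpoints' difference, ∂[p,q] = q − p.
This gives a 7×18 integer matrix of rank 6; reducing to Smith normal form yields diagonal entries (1,1,1,1,1,1).

∂_2: C_2 → C_1 sends each 2-simplex [p,q,r] to [q,r] − [p,r] + [p,q]. For instance
  ∂[0,4,5] = [4,5] − [0,5] + [0,4],
  ∂[1,4,6] = [4,6] − [1,6] + [1,4].
The 18×12 boundary matrix has rank 12 and Smith normal form diag(1,1,1,1,1,1,1,1,1,1,1,2).

Reading off H_k = ker ∂_k / im ∂_{k+1}:

  H_0: rank C_0 − rank ∂_1 = 7 − 6 = 1, and the invariant factors of ∂_1 are all 1, so H_0 ≅ Z.
  H_1: rank ker ∂_1 − rank ∂_2 = (18 − 6) − 12 = 0, and ∂_2 has invariant factor 2 > 1, so H_1 ≅ Z/2.
  H_2: rank ker ∂_2 − rank ∂_3 = (12 − 12) − 0 = 0, and there is no ∂_3, so H_2 ≅ 0.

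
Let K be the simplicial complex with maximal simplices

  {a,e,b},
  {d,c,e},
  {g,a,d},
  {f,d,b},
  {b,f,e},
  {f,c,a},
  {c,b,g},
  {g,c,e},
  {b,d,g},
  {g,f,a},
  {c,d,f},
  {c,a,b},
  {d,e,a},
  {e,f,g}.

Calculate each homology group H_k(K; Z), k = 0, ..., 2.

H_0 = Z,  H_1 = Z^2,  H_2 = Z.

Take the total order a < b < c < d < e < f < g on the vertex set. Then K (dimension 2) consists of the simplices:

  0-simplices (7): a, b, c, d, e, f, g
  1-simplices (21): ab, ac, ad, ae, af, ag, bc, bd, be, bf, bg, cd, ce, cf, cg, de, df, dg, ef, eg, fg
  2-simplices (14): abc, abe, acf, ade, adg, afg, bcg, bdf, bdg, bef, cde, cdf, ceg, efg

giving chain groups C_0 ≅ Z^7, C_1 ≅ Z^21, C_2 ≅ Z^14.

∂_1: C_1 → C_0 sends each edge [p,q] (with p < q) to q − p. For instance
  ∂bg = g − b.
As a 7×21 matrix over Z this has rank 6, with invariant factors (1,1,1,1,1,1).

The boundary map ∂_2: C_2 → C_1 acts by ∂[p,q,r] = [q,r] − [p,r] + [p,q]. For instance
  ∂bef = ef − bf + be,
  ∂cde = de − ce + cd.
The resulting 21×14 matrix has rank 13, and its Smith normal form has invariant factors (1,1,1,1,1,1,1,1,1,1,1,1,1).

Reading off H_k = ker ∂_k / im ∂_{k+1}:

  H_0: rank C_0 − rank ∂_1 = 7 − 6 = 1, and the invariant factors of ∂_1 are all 1, so H_0 ≅ Z.
  H_1: rank ker ∂_1 − rank ∂_2 = (21 − 6) − 13 = 2, and the invariant factors of ∂_2 are all 1, so H_1 ≅ Z^2.
  H_2: rank ker ∂_2 − rank ∂_3 = (14 − 13) − 0 = 1, and there is no ∂_3, so H_2 ≅ Z.

As a check, the Euler characteristic is 7 − 21 + 14 = 0, which agrees with 1 − 2 + 1 = 0.
(K is a triangulation of the torus T^2.)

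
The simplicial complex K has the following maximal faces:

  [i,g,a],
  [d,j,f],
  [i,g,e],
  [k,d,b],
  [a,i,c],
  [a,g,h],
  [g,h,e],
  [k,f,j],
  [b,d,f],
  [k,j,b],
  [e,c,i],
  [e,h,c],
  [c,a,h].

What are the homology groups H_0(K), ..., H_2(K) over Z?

H_0 = Z^2,  H_1 = Z,  H_2 = Z.

We work with the vertex ordering a < b < c < d < e < f < g < h < i < j < k. The simplices of K, each written with vertices in increasing order, are:

  0-simplices (11): a, b, c, d, e, f, g, h, i, j, k
  1-simplices (22): ac, ag, ah, ai, bd, bf, bj, bk, ce, ch, ci, df, dj, dk, eg, eh, ei, fj, fk, gh, gi, jk
  2-simplices (13): ach, aci, agh, agi, bdf, bdk, bjk, ceh, cei, dfj, egh, egi, fjk

giving chain groups C_0 ≅ Z^11, C_1 ≅ Z^22, C_2 ≅ Z^13.

Boundary ∂_1: C_1 → C_0 sends each edge [p,q] (with p < q) to q − p. For instance
  ∂dk = k − d.
This gives a 11×22 integer matrix of rank 9; reducing to Smith normal form yields diagonal entries (1,1,1,1,1,1,1,1,1).

∂_2: C_2 → C_1 maps a triangle to the signed sum of its edges. For instance
  ∂bjk = jk − bk + bj,
  ∂egi = gi − ei + eg.
The 22×13 boundary matrix has rank 12 and Smith normal form diag(1,1,1,1,1,1,1,1,1,1,1,1).

Now H_k = ker ∂_k / im ∂_{k+1}, so:

  H_0: rank C_0 − rank ∂_1 = 11 − 9 = 2, and the invariant factors of ∂_1 are all 1, so H_0 = Z^2.
  H_1: rank ker ∂_1 − rank ∂_2 = (22 − 9) − 12 = 1, and the invariant factors of ∂_2 are all 1, so H_1 = Z.
  H_2: rank ker ∂_2 − rank ∂_3 = (13 − 12) − 0 = 1, and there is no ∂_3, so H_2 = Z.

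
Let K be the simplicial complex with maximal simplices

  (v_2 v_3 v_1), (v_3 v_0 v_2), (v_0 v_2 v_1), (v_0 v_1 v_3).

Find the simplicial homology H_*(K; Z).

H_0 = Z,  H_1 = 0,  H_2 = Z.

K has 4 vertices, 6 edges, 4 triangles.
rank ∂_0 = 0, rank ∂_1 = 3 ⇒ b_0 = 4 − 0 − 3 = 1; all invariant factors of ∂_1 are 1 so no torsion. So H_0 ≅ Z.
rank ∂_1 = 3, rank ∂_2 = 3 ⇒ b_1 = 6 − 3 − 3 = 0; all invariant factors of ∂_2 are 1 so no torsion. So H_1 ≅ 0.
rank ∂_2 = 3, rank ∂_3 = 0 ⇒ b_2 = 4 − 3 − 0 = 1. So H_2 ≅ Z.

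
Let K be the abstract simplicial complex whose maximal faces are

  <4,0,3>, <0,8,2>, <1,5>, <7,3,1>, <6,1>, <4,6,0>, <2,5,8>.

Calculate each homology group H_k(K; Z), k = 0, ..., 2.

We work with the vertex ordering 0 < 1 < 2 < 3 < 4 < 5 < 6 < 7 < 8. The simplices of K, each written with vertices in increasing order, are:

  0-simplices (9): [0], [1], [2], [3], [4], [5], [6], [7], [8]
  1-simplices (15): [0,2], [0,3], [0,4], [0,6], [0,8], [1,3], [1,5], [1,6], [1,7], [2,5], [2,8], [3,4], [3,7], [4,6], [5,8]
  2-simplices (5): [0,2,8], [0,3,4], [0,4,6], [1,3,7], [2,5,8]

so the chain groups are C_0 ≅ Z^9, C_1 ≅ Z^15, C_2 ≅ Z^5.

The boundary map ∂_1: C_1 → C_0 maps an edge to its endpoints' difference, ∂[p,q] = q − p. For instance
  ∂[2,5] = [5] − [2].
As a 9×15 matrix over Z this has rank 8, with invariant factors (1,1,1,1,1,1,1,1).

Boundary ∂_2: C_2 → C_1 maps a triangle to the signed sum of its edges. For instance
  ∂[0,4,6] = [4,6] − [0,6] + [0,4],
  ∂[2,5,8] = [5,8] − [2,8] + [2,5].
The 15×5 boundary matrix has rank 5 and Smith normal form diag(1,1,1,1,1).

Now H_k = ker ∂_k / im ∂_{k+1}, so:

  H_0: rank C_0 − rank ∂_1 = 9 − 8 = 1, and the invariant factors of ∂_1 are all 1, so H_0 = Z.
  H_1: rank ker ∂_1 − rank ∂_2 = (15 − 8) − 5 = 2, and the invariant factors of ∂_2 are all 1, so H_1 = Z^2.
  H_2: rank ker ∂_2 − rank ∂_3 = (5 − 5) − 0 = 0, and there is no ∂_3, so H_2 = 0.

H_0 ≅ Z,  H_1 ≅ Z^2,  H_2 = 0.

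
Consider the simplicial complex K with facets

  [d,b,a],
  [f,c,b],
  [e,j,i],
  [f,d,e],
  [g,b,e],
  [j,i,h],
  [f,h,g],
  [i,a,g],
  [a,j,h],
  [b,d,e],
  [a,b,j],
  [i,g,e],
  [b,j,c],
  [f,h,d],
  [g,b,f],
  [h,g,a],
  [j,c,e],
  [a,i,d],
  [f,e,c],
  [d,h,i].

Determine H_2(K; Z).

We work with the vertex ordering a < b < c < d < e < f < g < h < i < j. The simplices of K, each written with vertices in increasing order, are:

  0-simplices (10): a, b, c, d, e, f, g, h, i, j
  1-simplices (30): ab, ad, ag, ah, ai, aj, bc, bd, be, bf, bg, bj, ce, cf, cj, de, df, dh, di, ef, eg, ei, ej, fg, fh, gh, gi, hi, hj, ij
  2-simplices (20): abd, abj, adi, agh, agi, ahj, bcf, bcj, bde, beg, bfg, cef, cej, def, dfh, dhi, egi, eij, fgh, hij

Hence C_0 ≅ Z^10, C_1 ≅ Z^30, C_2 ≅ Z^20.

Boundary ∂_1: C_1 → C_0 maps an edge to its endpoints' difference, ∂[p,q] = q − p. For instance
  ∂bg = g − b.
The 10×30 boundary matrix has rank 9 and Smith normal form diag(1,1,1,1,1,1,1,1,1).

The boundary map ∂_2: C_2 → C_1 sends each 2-simplex [p,q,r] to [q,r] − [p,r] + [p,q]. For instance
  ∂dfh = fh − dh + df,
  ∂bde = de − be + bd.
The resulting 30×20 matrix has rank 20, and its Smith normal form has invariant factors (1,1,1,1,1,1,1,1,1,1,1,1,1,1,1,1,1,1,1,2).

Reading off H_k = ker ∂_k / im ∂_{k+1}:

  H_2: rank ker ∂_2 − rank ∂_3 = (20 − 20) − 0 = 0, and there is no ∂_3, so H_2 ≅ 0.

H_2 ≅ 0.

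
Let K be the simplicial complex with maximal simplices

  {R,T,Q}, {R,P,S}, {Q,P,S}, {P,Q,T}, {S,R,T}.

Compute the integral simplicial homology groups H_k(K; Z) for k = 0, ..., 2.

H_0 ≅ Z,  H_1 ≅ Z,  H_2 = 0.

K has 5 vertices, 10 edges, 5 triangles.
rank ∂_0 = 0, rank ∂_1 = 4 ⇒ b_0 = 5 − 0 − 4 = 1; all invariant factors of ∂_1 are 1 so no torsion. So H_0 = Z.
rank ∂_1 = 4, rank ∂_2 = 5 ⇒ b_1 = 10 − 4 − 5 = 1; all invariant factors of ∂_2 are 1 so no torsion. So H_1 = Z.
rank ∂_2 = 5, rank ∂_3 = 0 ⇒ b_2 = 5 − 5 − 0 = 0. So H_2 = 0.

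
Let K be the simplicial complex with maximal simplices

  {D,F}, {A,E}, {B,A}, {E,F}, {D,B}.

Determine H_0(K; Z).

H_0 = Z.

Fix the vertex order A < B < D < E < F and write every simplex with vertices in increasing order. Then dim K = 1 and the simplices of K are:

  0-simplices (5): A, B, D, E, F
  1-simplices (5): AB, AE, BD, DF, EF

so the chain groups are C_0 ≅ Z^5, C_1 ≅ Z^5.

The boundary map ∂_1: C_1 → C_0 is given by ∂[p,q] = [q] − [p].
This gives a 5×5 integer matrix of rank 4; reducing to Smith normal form yields diagonal entries (1,1,1,1).

Reading off H_k = ker ∂_k / im ∂_{k+1}:

  H_0: rank C_0 − rank ∂_1 = 5 − 4 = 1, and the invariant factors of ∂_1 are all 1, so H_0 = Z.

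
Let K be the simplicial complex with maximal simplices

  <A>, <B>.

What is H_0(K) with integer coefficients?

H_0 = Z^2.

K has 2 vertices.
rank ∂_0 = 0, rank ∂_1 = 0 ⇒ b_0 = 2 − 0 − 0 = 2. So H_0 = Z^2.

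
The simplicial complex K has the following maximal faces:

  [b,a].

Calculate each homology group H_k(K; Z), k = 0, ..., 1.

H_0 = Z,  H_1 = 0.

Order the vertices as a < b. Listing each simplex with vertices in this order, K has dimension 1 with simplices:

  0-simplices (2): a, b
  1-simplices (1): ab

so the chain groups are C_0 ≅ Z^2, C_1 ≅ Z^1.

∂_1: C_1 → C_0 maps an edge to its endpoints' difference, ∂[p,q] = q − p. For instance
  ∂ab = b − a.
This gives a 2×1 integer matrix of rank 1; reducing to Smith normal form yields diagonal entries (1).

Computing H_k = (kernel of ∂_k) / (image of ∂_{k+1}):

  H_0: rank C_0 − rank ∂_1 = 2 − 1 = 1, and the invariant factors of ∂_1 are all 1, so H_0 = Z.
  H_1: rank ker ∂_1 − rank ∂_2 = (1 − 1) − 0 = 0, and there is no ∂_2, so H_1 = 0.

(K is a triangulation of the 1-simplex.)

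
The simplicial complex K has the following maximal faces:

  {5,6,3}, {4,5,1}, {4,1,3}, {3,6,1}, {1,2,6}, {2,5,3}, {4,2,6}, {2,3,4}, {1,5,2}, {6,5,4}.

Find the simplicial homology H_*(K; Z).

H_0 ≅ Z,  H_1 ≅ Z/2,  H_2 = 0.

K has 6 vertices, 15 edges, 10 triangles.
rank ∂_0 = 0, rank ∂_1 = 5 ⇒ b_0 = 6 − 0 − 5 = 1; all invariant factors of ∂_1 are 1 so no torsion. So H_0 ≅ Z.
rank ∂_1 = 5, rank ∂_2 = 10 ⇒ b_1 = 15 − 5 − 10 = 0; ∂_2 has invariant factor(s) [2] giving torsion. So H_1 ≅ Z/2.
rank ∂_2 = 10, rank ∂_3 = 0 ⇒ b_2 = 10 − 10 − 0 = 0. So H_2 ≅ 0.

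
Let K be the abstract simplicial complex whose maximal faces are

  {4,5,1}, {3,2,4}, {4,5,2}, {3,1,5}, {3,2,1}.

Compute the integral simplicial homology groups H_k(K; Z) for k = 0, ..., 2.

Fix the vertex order 1 < 2 < 3 < 4 < 5 and write every simplex with vertices in increasing order. Then dim K = 2 and the simplices of K are:

  0-simplices (5): [1], [2], [3], [4], [5]
  1-simplices (10): [1,2], [1,3], [1,4], [1,5], [2,3], [2,4], [2,5], [3,4], [3,5], [4,5]
  2-simplices (5): [1,2,3], [1,3,5], [1,4,5], [2,3,4], [2,4,5]

giving chain groups C_0 ≅ Z^5, C_1 ≅ Z^10, C_2 ≅ Z^5.

∂_1: C_1 → C_0 maps an edge to its endpoints' difference, ∂[p,q] = q − p. For instance
  ∂[2,3] = [3] − [2].
This gives a 5×10 integer matrix of rank 4; reducing to Smith normal form yields diagonal entries (1,1,1,1).

The boundary map ∂_2: C_2 → C_1 maps a triangle to the signed sum of its edges. For instance
  ∂[1,3,5] = [3,5] − [1,5] + [1,3],
  ∂[1,4,5] = [4,5] − [1,5] + [1,4].
The resulting 10×5 matrix has rank 5, and its Smith normal form has invariant factors (1,1,1,1,1).

Computing H_k = (kernel of ∂_k) / (image of ∂_{k+1}):

  H_0: rank C_0 − rank ∂_1 = 5 − 4 = 1, and the invariant factors of ∂_1 are all 1, so H_0 ≅ Z.
  H_1: rank ker ∂_1 − rank ∂_2 = (10 − 4) − 5 = 1, and the invariant factors of ∂_2 are all 1, so H_1 ≅ Z.
  H_2: rank ker ∂_2 − rank ∂_3 = (5 − 5) − 0 = 0, and there is no ∂_3, so H_2 ≅ 0.

As a check, the Euler characteristic is 5 − 10 + 5 = 0, which agrees with 1 − 1 + 0 = 0.

H_0 = Z,  H_1 = Z,  H_2 = 0.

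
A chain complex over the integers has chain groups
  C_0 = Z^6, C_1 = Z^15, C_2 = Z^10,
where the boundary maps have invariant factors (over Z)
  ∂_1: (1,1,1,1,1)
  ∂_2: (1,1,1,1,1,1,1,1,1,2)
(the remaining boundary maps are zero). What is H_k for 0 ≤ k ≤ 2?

H_0: b_0 = 6 − 0 − 5 = 1; torsion from ∂_1 factors > 1: none. So H_0 = Z.
H_1: b_1 = 15 − 5 − 10 = 0; torsion from ∂_2 factors > 1: [2]. So H_1 = Z_2.
H_2: b_2 = 10 − 10 − 0 = 0; torsion from ∂_3 factors > 1: none. So H_2 = 0.

H_0 = Z,  H_1 = Z_2,  H_2 = 0.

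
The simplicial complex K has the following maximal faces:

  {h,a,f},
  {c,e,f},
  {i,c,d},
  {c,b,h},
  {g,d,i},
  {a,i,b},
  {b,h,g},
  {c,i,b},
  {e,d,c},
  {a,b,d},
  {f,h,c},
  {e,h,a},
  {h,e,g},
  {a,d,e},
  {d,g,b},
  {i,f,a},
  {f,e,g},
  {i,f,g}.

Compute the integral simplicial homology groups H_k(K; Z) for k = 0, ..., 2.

Fix the vertex order a < b < c < d < e < f < g < h < i and write every simplex with vertices in increasing order. Then dim K = 2 and the simplices of K are:

  0-simplices (9): a, b, c, d, e, f, g, h, i
  1-simplices (27): ab, ad, ae, af, ah, ai, bc, bd, bg, bh, bi, cd, ce, cf, ch, ci, de, dg, di, ef, eg, eh, fg, fh, fi, gh, gi
  2-simplices (18): abd, abi, ade, aeh, afh, afi, bch, bci, bdg, bgh, cde, cdi, cef, cfh, dgi, efg, egh, fgi

giving chain groups C_0 ≅ Z^9, C_1 ≅ Z^27, C_2 ≅ Z^18.

∂_1: C_1 → C_0 maps an edge to its endpoints' difference, ∂[p,q] = q − p.
As a 9×27 matrix over Z this has rank 8, with invariant factors (1,1,1,1,1,1,1,1).

The boundary map ∂_2: C_2 → C_1 maps a triangle to the signed sum of its edges. For instance
  ∂cfh = fh − ch + cf,
  ∂cef = ef − cf + ce.
This gives a 27×18 integer matrix of rank 18; reducing to Smith normal form yields diagonal entries (1,1,1,1,1,1,1,1,1,1,1,1,1,1,1,1,1,2).

Computing H_k = (kernel of ∂_k) / (image of ∂_{k+1}):

  H_0: rank C_0 − rank ∂_1 = 9 − 8 = 1, and the invariant factors of ∂_1 are all 1, so H_0 ≅ Z.
  H_1: rank ker ∂_1 − rank ∂_2 = (27 − 8) − 18 = 1, and ∂_2 has invariant factor 2 > 1, so H_1 ≅ Z ⊕ Z/2.
  H_2: rank ker ∂_2 − rank ∂_3 = (18 − 18) − 0 = 0, and there is no ∂_3, so H_2 ≅ 0.

As a check, the Euler characteristic is 9 − 27 + 18 = 0, which agrees with 1 − 1 + 0 = 0.

H_0 = Z,  H_1 = Z ⊕ Z/2,  H_2 = 0.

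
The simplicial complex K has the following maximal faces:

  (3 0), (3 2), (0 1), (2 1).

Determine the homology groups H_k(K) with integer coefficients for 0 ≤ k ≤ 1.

H_0 = Z,  H_1 = Z.

Order the vertices as 0 < 1 < 2 < 3. Listing each simplex with vertices in this order, K has dimension 1 with simplices:

  0-simplices (4): [0], [1], [2], [3]
  1-simplices (4): [0,1], [0,3], [1,2], [2,3]

giving chain groups C_0 ≅ Z^4, C_1 ≅ Z^4.

∂_1: C_1 → C_0 is given by ∂[p,q] = [q] − [p]. For instance
  ∂[0,3] = [3] − [0].
The resulting 4×4 matrix has rank 3, and its Smith normal form has invariant factors (1,1,1).

Reading off H_k = ker ∂_k / im ∂_{k+1}:

  H_0: rank C_0 − rank ∂_1 = 4 − 3 = 1, and the invariant factors of ∂_1 are all 1, so H_0 = Z.
  H_1: rank ker ∂_1 − rank ∂_2 = (4 − 3) − 0 = 1, and there is no ∂_2, so H_1 = Z.

(K is a triangulation of the circle S^1.)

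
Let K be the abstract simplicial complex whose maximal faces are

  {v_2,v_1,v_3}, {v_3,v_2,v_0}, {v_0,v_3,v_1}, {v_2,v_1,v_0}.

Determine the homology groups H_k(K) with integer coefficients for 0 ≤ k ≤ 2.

Take the total order v_0 < v_1 < v_2 < v_3 on the vertex set. Then K (dimension 2) consists of the simplices:

  0-simplices (4): [v_0], [v_1], [v_2], [v_3]
  1-simplices (6): [v_0,v_1], [v_0,v_2], [v_0,v_3], [v_1,v_2], [v_1,v_3], [v_2,v_3]
  2-simplices (4): [v_0,v_1,v_2], [v_0,v_1,v_3], [v_0,v_2,v_3], [v_1,v_2,v_3]

Hence C_0 ≅ Z^4, C_1 ≅ Z^6, C_2 ≅ Z^4.

∂_1: C_1 → C_0 maps an edge to its endpoints' difference, ∂[p,q] = q − p. For instance
  ∂[v_2,v_3] = [v_3] − [v_2].
This gives a 4×6 integer matrix of rank 3; reducing to Smith normal form yields diagonal entries (1,1,1).

Boundary ∂_2: C_2 → C_1 maps a triangle to the signed sum of its edges. For instance
  ∂[v_0,v_2,v_3] = [v_2,v_3] − [v_0,v_3] + [v_0,v_2],
  ∂[v_1,v_2,v_3] = [v_2,v_3] − [v_1,v_3] + [v_1,v_2].
As a 6×4 matrix over Z this has rank 3, with invariant factors (1,1,1).

Reading off H_k = ker ∂_k / im ∂_{k+1}:

  H_0: rank C_0 − rank ∂_1 = 4 − 3 = 1, and the invariant factors of ∂_1 are all 1, so H_0 ≅ Z.
  H_1: rank ker ∂_1 − rank ∂_2 = (6 − 3) − 3 = 0, and the invariant factors of ∂_2 are all 1, so H_1 ≅ 0.
  H_2: rank ker ∂_2 − rank ∂_3 = (4 − 3) − 0 = 1, and there is no ∂_3, so H_2 ≅ Z.

H_0 ≅ Z,  H_1 = 0,  H_2 ≅ Z.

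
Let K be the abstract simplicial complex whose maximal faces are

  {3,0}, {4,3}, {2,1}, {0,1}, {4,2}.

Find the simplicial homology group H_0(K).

Take the total order 0 < 1 < 2 < 3 < 4 on the vertex set. Then K (dimension 1) consists of the simplices:

  0-simplices (5): [0], [1], [2], [3], [4]
  1-simplices (5): [0,1], [0,3], [1,2], [2,4], [3,4]

Hence C_0 ≅ Z^5, C_1 ≅ Z^5.

∂_1: C_1 → C_0 is given by ∂[p,q] = [q] − [p].
This gives a 5×5 integer matrix of rank 4; reducing to Smith normal form yields diagonal entries (1,1,1,1).

From H_k ≅ ker(∂_k) / im(∂_{k+1}) we obtain:

  H_0: rank C_0 − rank ∂_1 = 5 − 4 = 1, and the invariant factors of ∂_1 are all 1, so H_0 ≅ Z.

H_0 = Z.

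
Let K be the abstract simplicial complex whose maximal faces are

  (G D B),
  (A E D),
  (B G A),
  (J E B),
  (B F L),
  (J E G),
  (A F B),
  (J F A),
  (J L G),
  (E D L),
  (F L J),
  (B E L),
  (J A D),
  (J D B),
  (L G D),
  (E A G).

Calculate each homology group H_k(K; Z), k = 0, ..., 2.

Order the vertices as A < B < D < E < F < G < J < L. Listing each simplex with vertices in this order, K has dimension 2 with simplices:

  0-simplices (8): A, B, D, E, F, G, J, L
  1-simplices (24): AB, AD, AE, AF, AG, AJ, BD, BE, BF, BG, BJ, BL, DE, DG, DJ, DL, EG, EJ, EL, FJ, FL, GJ, GL, JL
  2-simplices (16): ABF, ABG, ADE, ADJ, AEG, AFJ, BDG, BDJ, BEJ, BEL, BFL, DEL, DGL, EGJ, FJL, GJL

so the chain groups are C_0 ≅ Z^8, C_1 ≅ Z^24, C_2 ≅ Z^16.

Boundary ∂_1: C_1 → C_0 is given by ∂[p,q] = [q] − [p].
This gives a 8×24 integer matrix of rank 7; reducing to Smith normal form yields diagonal entries (1,1,1,1,1,1,1).

The boundary map ∂_2: C_2 → C_1 acts by ∂[p,q,r] = [q,r] − [p,r] + [p,q]. For instance
  ∂ABF = BF − AF + AB,
  ∂FJL = JL − FL + FJ.
The 24×16 boundary matrix has rank 15 and Smith normal form diag(1,1,1,1,1,1,1,1,1,1,1,1,1,1,1).

Now H_k = ker ∂_k / im ∂_{k+1}, so:

  H_0: rank C_0 − rank ∂_1 = 8 − 7 = 1, and the invariant factors of ∂_1 are all 1, so H_0 ≅ Z.
  H_1: rank ker ∂_1 − rank ∂_2 = (24 − 7) − 15 = 2, and the invariant factors of ∂_2 are all 1, so H_1 ≅ Z^2.
  H_2: rank ker ∂_2 − rank ∂_3 = (16 − 15) − 0 = 1, and there is no ∂_3, so H_2 ≅ Z.

As a check, the Euler characteristic is 8 − 24 + 16 = 0, which agrees with 1 − 2 + 1 = 0.

H_0 = Z,  H_1 = Z^2,  H_2 = Z.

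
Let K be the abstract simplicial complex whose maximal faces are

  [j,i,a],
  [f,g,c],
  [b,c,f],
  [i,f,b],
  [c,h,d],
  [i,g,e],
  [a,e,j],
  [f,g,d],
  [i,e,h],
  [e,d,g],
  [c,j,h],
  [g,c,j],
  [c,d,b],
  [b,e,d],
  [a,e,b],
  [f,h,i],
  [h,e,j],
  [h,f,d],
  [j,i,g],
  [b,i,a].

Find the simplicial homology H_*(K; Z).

K has 10 vertices, 30 edges, 20 triangles.
rank ∂_0 = 0, rank ∂_1 = 9 ⇒ b_0 = 10 − 0 − 9 = 1; all invariant factors of ∂_1 are 1 so no torsion. So H_0 ≅ Z.
rank ∂_1 = 9, rank ∂_2 = 20 ⇒ b_1 = 30 − 9 − 20 = 1; ∂_2 has invariant factor(s) [2] giving torsion. So H_1 ≅ Z ⊕ Z/2.
rank ∂_2 = 20, rank ∂_3 = 0 ⇒ b_2 = 20 − 20 − 0 = 0. So H_2 ≅ 0.

H_0 = Z,  H_1 = Z ⊕ Z/2,  H_2 = 0.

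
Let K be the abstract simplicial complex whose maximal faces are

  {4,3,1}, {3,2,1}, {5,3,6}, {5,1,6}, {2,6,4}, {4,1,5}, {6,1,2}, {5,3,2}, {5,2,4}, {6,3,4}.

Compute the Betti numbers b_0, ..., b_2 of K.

Order the vertices as 1 < 2 < 3 < 4 < 5 < 6. Listing each simplex with vertices in this order, K has dimension 2 with simplices:

  0-simplices (6): [1], [2], [3], [4], [5], [6]
  1-simplices (15): [1,2], [1,3], [1,4], [1,5], [1,6], [2,3], [2,4], [2,5], [2,6], [3,4], [3,5], [3,6], [4,5], [4,6], [5,6]
  2-simplices (10): [1,2,3], [1,2,6], [1,3,4], [1,4,5], [1,5,6], [2,3,5], [2,4,5], [2,4,6], [3,4,6], [3,5,6]

Hence C_0 ≅ Z^6, C_1 ≅ Z^15, C_2 ≅ Z^10.

∂_1: C_1 → C_0 is given by ∂[p,q] = [q] − [p]. For instance
  ∂[4,5] = [5] − [4].
This gives a 6×15 integer matrix of rank 5; reducing to Smith normal form yields diagonal entries (1,1,1,1,1).

Boundary ∂_2: C_2 → C_1 maps a triangle to the signed sum of its edges. For instance
  ∂[1,4,5] = [4,5] − [1,5] + [1,4],
  ∂[3,5,6] = [5,6] − [3,6] + [3,5].
As a 15×10 matrix over Z this has rank 10, with invariant factors (1,1,1,1,1,1,1,1,1,2).

Now H_k = ker ∂_k / im ∂_{k+1}, so:

  H_0: rank C_0 − rank ∂_1 = 6 − 5 = 1, and the invariant factors of ∂_1 are all 1, so H_0 ≅ Z.
  H_1: rank ker ∂_1 − rank ∂_2 = (15 − 5) − 10 = 0, and ∂_2 has invariant factor 2 > 1, so H_1 ≅ Z/2.
  H_2: rank ker ∂_2 − rank ∂_3 = (10 − 10) − 0 = 0, and there is no ∂_3, so H_2 ≅ 0.

As a check, the Euler characteristic is 6 − 15 + 10 = 1, which agrees with 1 − 0 + 0 = 1.
(K is a triangulation of the real projective plane RP^2.)

Hence the Betti numbers are b_0 = 1, b_1 = 0, b_2 = 0.

b_0 = 1, b_1 = 0, b_2 = 0.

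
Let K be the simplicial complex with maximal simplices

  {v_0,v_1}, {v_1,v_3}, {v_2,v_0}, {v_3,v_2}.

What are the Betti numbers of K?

b_0 = 1, b_1 = 1.

Take the total order v_0 < v_1 < v_2 < v_3 on the vertex set. Then K (dimension 1) consists of the simplices:

  0-simplices (4): [v_0], [v_1], [v_2], [v_3]
  1-simplices (4): [v_0,v_1], [v_0,v_2], [v_1,v_3], [v_2,v_3]

giving chain groups C_0 ≅ Z^4, C_1 ≅ Z^4.

∂_1: C_1 → C_0 maps an edge to its endpoints' difference, ∂[p,q] = q − p.
The resulting 4×4 matrix has rank 3, and its Smith normal form has invariant factors (1,1,1).

From H_k ≅ ker(∂_k) / im(∂_{k+1}) we obtain:

  H_0: rank C_0 − rank ∂_1 = 4 − 3 = 1, and the invariant factors of ∂_1 are all 1, so H_0 = Z.
  H_1: rank ker ∂_1 − rank ∂_2 = (4 − 3) − 0 = 1, and there is no ∂_2, so H_1 = Z.

As a check, the Euler characteristic is 4 − 4 = 0, which agrees with 1 − 1 = 0.
(K is a triangulation of the circle S^1.)

Hence the Betti numbers are b_0 = 1, b_1 = 1.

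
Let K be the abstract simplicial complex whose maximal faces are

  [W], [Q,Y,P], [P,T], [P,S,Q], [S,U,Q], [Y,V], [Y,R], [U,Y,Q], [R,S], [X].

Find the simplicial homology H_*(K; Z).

H_0 = Z^3,  H_1 = Z,  H_2 = 0.

K has 10 vertices, 12 edges, 4 triangles.
rank ∂_0 = 0, rank ∂_1 = 7 ⇒ b_0 = 10 − 0 − 7 = 3; all invariant factors of ∂_1 are 1 so no torsion. So H_0 = Z^3.
rank ∂_1 = 7, rank ∂_2 = 4 ⇒ b_1 = 12 − 7 − 4 = 1; all invariant factors of ∂_2 are 1 so no torsion. So H_1 = Z.
rank ∂_2 = 4, rank ∂_3 = 0 ⇒ b_2 = 4 − 4 − 0 = 0. So H_2 = 0.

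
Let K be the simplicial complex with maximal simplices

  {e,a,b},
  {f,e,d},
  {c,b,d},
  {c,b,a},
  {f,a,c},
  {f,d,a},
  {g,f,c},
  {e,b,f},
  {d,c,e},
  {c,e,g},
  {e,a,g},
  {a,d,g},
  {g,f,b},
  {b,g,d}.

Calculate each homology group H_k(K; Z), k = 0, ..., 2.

H_0 = Z,  H_1 = Z^2,  H_2 = Z.

Fix the vertex order a < b < c < d < e < f < g and write every simplex with vertices in increasing order. Then dim K = 2 and the simplices of K are:

  0-simplices (7): a, b, c, d, e, f, g
  1-simplices (21): ab, ac, ad, ae, af, ag, bc, bd, be, bf, bg, cd, ce, cf, cg, de, df, dg, ef, eg, fg
  2-simplices (14): abc, abe, acf, adf, adg, aeg, bcd, bdg, bef, bfg, cde, ceg, cfg, def

Hence C_0 ≅ Z^7, C_1 ≅ Z^21, C_2 ≅ Z^14.

The boundary map ∂_1: C_1 → C_0 sends each edge [p,q] (with p < q) to q − p. For instance
  ∂be = e − b.
As a 7×21 matrix over Z this has rank 6, with invariant factors (1,1,1,1,1,1).

∂_2: C_2 → C_1 maps a triangle to the signed sum of its edges. For instance
  ∂def = ef − df + de,
  ∂bdg = dg − bg + bd.
As a 21×14 matrix over Z this has rank 13, with invariant factors (1,1,1,1,1,1,1,1,1,1,1,1,1).

From H_k ≅ ker(∂_k) / im(∂_{k+1}) we obtain:

  H_0: rank C_0 − rank ∂_1 = 7 − 6 = 1, and the invariant factors of ∂_1 are all 1, so H_0 = Z.
  H_1: rank ker ∂_1 − rank ∂_2 = (21 − 6) − 13 = 2, and the invariant factors of ∂_2 are all 1, so H_1 = Z^2.
  H_2: rank ker ∂_2 − rank ∂_3 = (14 − 13) − 0 = 1, and there is no ∂_3, so H_2 = Z.

(K is a triangulation of the torus T^2.)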